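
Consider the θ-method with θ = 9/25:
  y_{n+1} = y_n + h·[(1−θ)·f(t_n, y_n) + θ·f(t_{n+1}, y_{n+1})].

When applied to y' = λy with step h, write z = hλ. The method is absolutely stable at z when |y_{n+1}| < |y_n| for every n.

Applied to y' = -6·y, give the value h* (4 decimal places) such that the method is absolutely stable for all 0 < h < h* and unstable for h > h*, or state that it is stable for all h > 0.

(-7.1429,0); λ=-6 ⇒ h* = (50/7)/6 = 1.1905.

On y'=λy, z=hλ:
  y_{n+1} = y_n + z·[16/25·y_n + 9/25·y_{n+1}] ⇒ (1 − 9/25z)y_{n+1} = (1 + 16/25z)y_n
  R(z) = (1 + 16/25z)/(1 − 9/25z).

Find x<0 with |R(x)|<1.
x=-1.09: |R|=0.2172
R=−1: 1+16/25x = −1+9/25x ⇒ -7/25x=2 ⇒ x=2/(-7/25)=-7.1429
Confirm numerically:
  x=-6.858: |R|=0.97701 <1
  x=-3.213: |R|=0.48979 <1
  x=-3.054: |R|=0.45467 <1
  x=-7.498: |R|=1.02688 >1
  x=-7.477: |R|=1.02534 >1
  x=-7.214: |R|=1.00554 >1
So |R|<1 on (-7.1429, 0).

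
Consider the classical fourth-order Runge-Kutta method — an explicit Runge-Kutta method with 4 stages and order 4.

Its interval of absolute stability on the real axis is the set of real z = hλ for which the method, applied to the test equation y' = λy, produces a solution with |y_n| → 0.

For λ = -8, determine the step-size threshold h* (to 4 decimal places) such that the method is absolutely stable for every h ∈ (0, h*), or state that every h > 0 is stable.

Set f=λy, z=hλ:
  order 4, 4-stage ⇒ R(z)=1+z+z^2/2+z^3/6+z^4/24
  (e.g. R(-1.34)=0.29112, |R|=0.29112)

Solve |R(x)|<1 on ℝ⁻.
x=-1.34: |R|=0.2911
|R(-3.11)|=1.6106 |R(-3.02)|=1.4155 |R(-2.86)|=1.1186
Bisect:
  x_lo=-3.2270 |R|=1.8973  x_hi=-0.3835 |R|=0.6815
  mid=-1.80525 |R|=0.28621 →hi
  mid=-2.51611 |R|=0.66442 →hi
  mid=-2.87154 |R|=1.13801 →lo
  mid=-2.69382 |R|=0.87063 →hi
  mid=-2.78268 |R|=0.99607 →hi
  mid=-2.82711 |R|=1.06490 →lo
  mid=-2.80490 |R|=1.02996 →lo
  mid=-2.79379 |R|=1.01289 →lo
  mid=-2.78824 |R|=1.00445 →lo
  ...
  [-2.78546,-2.78529] ⇒ x*=-2.7853
Interval (-2.7853, 0).

(-2.7853,0); λ=-8 ⇒ h* = 0.3482.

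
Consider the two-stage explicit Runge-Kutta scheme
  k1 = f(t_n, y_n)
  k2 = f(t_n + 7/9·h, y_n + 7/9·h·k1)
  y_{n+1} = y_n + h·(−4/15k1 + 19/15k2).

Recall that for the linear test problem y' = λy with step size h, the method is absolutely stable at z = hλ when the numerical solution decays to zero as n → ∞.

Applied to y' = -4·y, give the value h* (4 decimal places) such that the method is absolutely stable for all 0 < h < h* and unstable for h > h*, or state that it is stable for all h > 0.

(-1.0150,0); λ=-4 ⇒ h* = (135/133)/4 = 0.2538.

With y'=λy (z=hλ):
  k1=λy_n ⇒ h·k1=z·y_n;  k2=λ(1+7/9z)y_n ⇒ h·k2=z(1+7/9z)y_n
  y_{n+1}/y_n = 1 − 4/15z + 19/15z(1+7/9z) = 1 + z + 133/135z²
  ⇒ R(z) = 1 + z + 133/135z².

Solve |R(x)|<1 on ℝ⁻.
x=-0.95: |R|=0.9391
R=1: x+133/135x²=0 ⇒ x=−135/133=-1.0150; min R=1−1/(4·133/135)=0.7462>−1
Confirm numerically:
  x=-0.887: |R|=0.88811 <1
  x=-0.709: |R|=0.78623 <1
  x=-0.688: |R|=0.77833 <1
  x=-0.411: |R|=0.75542 <1
  x=-1.471: |R|=1.66078 >1
  x=-1.169: |R|=1.17732 >1
Interval (-1.0150, 0).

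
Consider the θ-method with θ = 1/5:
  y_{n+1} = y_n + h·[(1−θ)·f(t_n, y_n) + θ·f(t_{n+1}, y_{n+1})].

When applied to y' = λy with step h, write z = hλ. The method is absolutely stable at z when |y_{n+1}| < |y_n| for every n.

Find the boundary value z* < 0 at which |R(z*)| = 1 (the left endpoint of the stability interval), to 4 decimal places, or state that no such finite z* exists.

left endpoint -3.3333.

On y'=λy, z=hλ:
  y_{n+1} = y_n + z·[4/5·y_n + 1/5·y_{n+1}] ⇒ (1 − 1/5z)y_{n+1} = (1 + 4/5z)y_n
  so R(z) = (1 + 4/5z)/(1 − 1/5z).

Find x<0 with |R(x)|<1.
x=-0.66: |R|=0.4170
R=−1: 1+4/5x = −1+1/5x ⇒ -3/5x=2 ⇒ x=2/(-3/5)=-3.3333
Confirm numerically:
  x=-2.696: |R|=0.75156 <1
  x=-2.099: |R|=0.47838 <1
  x=-1.577: |R|=0.19887 <1
  x=-3.716: |R|=1.13171 >1
  x=-3.625: |R|=1.10145 >1
  x=-3.578: |R|=1.08557 >1
Interval (-3.3333, 0).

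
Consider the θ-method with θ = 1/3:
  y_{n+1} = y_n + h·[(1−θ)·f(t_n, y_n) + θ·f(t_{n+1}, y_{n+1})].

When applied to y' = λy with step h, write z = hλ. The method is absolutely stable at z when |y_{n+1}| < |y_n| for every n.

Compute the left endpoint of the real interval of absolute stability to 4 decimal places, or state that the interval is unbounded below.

Set f=λy, z=hλ:
  y_{n+1} = y_n + z·[2/3·y_n + 1/3·y_{n+1}] ⇒ (1 − 1/3z)y_{n+1} = (1 + 2/3z)y_n
  R(z) = (1 + 2/3z)/(1 − 1/3z).

Solve |R(x)|<1 on ℝ⁻.
x=-0.7: |R|=0.4324
R=−1: 1+2/3x = −1+1/3x ⇒ -1/3x=2 ⇒ x=2/(-1/3)=-6.0000
Confirm numerically:
  x=-5.858: |R|=0.98397 <1
  x=-5.245: |R|=0.90843 <1
  x=-3.549: |R|=0.62574 <1
  x=-6.265: |R|=1.02860 >1
  x=-6.057: |R|=1.00629 >1
Stable set (-6.0000, 0).

left endpoint -6.0000.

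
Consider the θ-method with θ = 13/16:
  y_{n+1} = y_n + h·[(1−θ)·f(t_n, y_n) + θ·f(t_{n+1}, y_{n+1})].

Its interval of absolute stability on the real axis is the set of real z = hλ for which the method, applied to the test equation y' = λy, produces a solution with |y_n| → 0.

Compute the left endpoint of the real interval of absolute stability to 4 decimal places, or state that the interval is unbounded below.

Set f=λy, z=hλ:
  y_{n+1} = y_n + z·[3/16·y_n + 13/16·y_{n+1}] ⇒ (1 − 13/16z)y_{n+1} = (1 + 3/16z)y_n
  ⇒ R(z) = (1 + 3/16z)/(1 − 13/16z).

Solve |R(x)|<1 on ℝ⁻.
x=-1.65: |R|=0.2951
x=-2: |R|=0.2381
x=-10: |R|=0.0959
x=-100: |R|=0.2158
θ=13/16≥1/2 ⇒ |1+3/16x|<|1−13/16x| ∀x<0 ⇒ stable on all of ℝ⁻.

(−∞, 0) — no finite endpoint.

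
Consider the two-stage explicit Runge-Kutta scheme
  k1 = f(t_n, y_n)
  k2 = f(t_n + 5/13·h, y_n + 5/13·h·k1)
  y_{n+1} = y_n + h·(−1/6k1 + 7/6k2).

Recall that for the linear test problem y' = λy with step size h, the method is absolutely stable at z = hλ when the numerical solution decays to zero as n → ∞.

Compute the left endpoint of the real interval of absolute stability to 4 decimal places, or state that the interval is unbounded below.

z* = -2.2286.

Test eqn y'=λy, z=hλ:
  k1=λy_n ⇒ h·k1=z·y_n;  k2=λ(1+5/13z)y_n ⇒ h·k2=z(1+5/13z)y_n
  y_{n+1}/y_n = 1 − 1/6z + 7/6z(1+5/13z) = 1 + z + 35/78z²
  so R(z) = 1 + z + 35/78z².

Boundary: |R(x)|=1, x<0.
x=-0.62: |R|=0.5525
R=1: x+35/78x²=0 ⇒ x=−78/35=-2.2286; min R=1−1/(4·35/78)=0.4429>−1
Confirm numerically:
  x=-1.408: |R|=0.48157 <1
  x=-1.295: |R|=0.45751 <1
  x=-1.214: |R|=0.44732 <1
  x=-1.034: |R|=0.44575 <1
  x=-2.621: |R|=1.46153 >1
  x=-2.447: |R|=1.23984 >1
Interval (-2.2286, 0).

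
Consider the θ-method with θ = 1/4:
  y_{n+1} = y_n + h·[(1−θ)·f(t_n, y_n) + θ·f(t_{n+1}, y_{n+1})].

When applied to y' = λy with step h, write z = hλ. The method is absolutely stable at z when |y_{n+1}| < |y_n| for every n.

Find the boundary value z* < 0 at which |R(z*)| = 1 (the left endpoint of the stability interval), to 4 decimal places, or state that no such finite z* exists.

z* = -4.0000.

Set f=λy, z=hλ:
  y_{n+1} = y_n + z·[3/4·y_n + 1/4·y_{n+1}] ⇒ (1 − 1/4z)y_{n+1} = (1 + 3/4z)y_n
  Hence R(z) = (1 + 3/4z)/(1 − 1/4z).

Need |R(x)|<1, x<0.
x=-0.8: |R|=0.3333
R=−1: 1+3/4x = −1+1/4x ⇒ -1/2x=2 ⇒ x=2/(-1/2)=-4.0000
Confirm numerically:
  x=-3.058: |R|=0.73307 <1
  x=-2.555: |R|=0.55912 <1
  x=-2.265: |R|=0.44613 <1
  x=-1.728: |R|=0.20670 <1
  x=-4.442: |R|=1.10471 >1
  x=-4.342: |R|=1.08199 >1
So |R|<1 on (-4.0000, 0).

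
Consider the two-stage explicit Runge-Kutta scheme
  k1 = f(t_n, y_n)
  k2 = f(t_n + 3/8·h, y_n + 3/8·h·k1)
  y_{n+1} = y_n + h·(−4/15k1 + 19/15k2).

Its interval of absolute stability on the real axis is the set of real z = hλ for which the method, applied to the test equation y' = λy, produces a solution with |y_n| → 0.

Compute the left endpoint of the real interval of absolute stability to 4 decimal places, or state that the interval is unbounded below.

left endpoint -2.1053.

Set f=λy, z=hλ:
  k1=λy_n ⇒ h·k1=z·y_n;  k2=λ(1+3/8z)y_n ⇒ h·k2=z(1+3/8z)y_n
  y_{n+1}/y_n = 1 − 4/15z + 19/15z(1+3/8z) = 1 + z + 19/40z²
  ⇒ R(z) = 1 + z + 19/40z².

Boundary: |R(x)|=1, x<0.
x=-1.61: |R|=0.6212
R=1: x+19/40x²=0 ⇒ x=−40/19=-2.1053; min R=1−1/(4·19/40)=0.4737>−1
Confirm numerically:
  x=-2.061: |R|=0.95667 <1
  x=-1.911: |R|=0.82366 <1
  x=-1.068: |R|=0.47380 <1
  x=-2.653: |R|=1.69024 >1
  x=-2.244: |R|=1.14788 >1
Stable set (-2.1053, 0).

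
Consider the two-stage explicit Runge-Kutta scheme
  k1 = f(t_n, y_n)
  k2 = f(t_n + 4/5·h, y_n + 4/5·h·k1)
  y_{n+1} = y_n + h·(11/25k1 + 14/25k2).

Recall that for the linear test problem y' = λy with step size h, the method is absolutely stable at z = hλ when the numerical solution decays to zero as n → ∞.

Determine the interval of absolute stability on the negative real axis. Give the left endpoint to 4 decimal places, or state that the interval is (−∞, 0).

(-2.2321, 0).

On y'=λy, z=hλ:
  k1=λy_n ⇒ h·k1=z·y_n;  k2=λ(1+4/5z)y_n ⇒ h·k2=z(1+4/5z)y_n
  y_{n+1}/y_n = 1 + 11/25z + 14/25z(1+4/5z) = 1 + z + 56/125z²
  Hence R(z) = 1 + z + 56/125z².

Find x<0 with |R(x)|<1.
x=-1.55: |R|=0.5263
R=1: x+56/125x²=0 ⇒ x=−125/56=-2.2321; min R=1−1/(4·56/125)=0.4420>−1
Confirm numerically:
  x=-1.733: |R|=0.61247 <1
  x=-1.284: |R|=0.45460 <1
  x=-1.267: |R|=0.45217 <1
  x=-1.012: |R|=0.44682 <1
  x=-2.823: |R|=1.74726 >1
  x=-2.587: |R|=1.41127 >1
  x=-2.377: |R|=1.15426 >1
Interval (-2.2321, 0).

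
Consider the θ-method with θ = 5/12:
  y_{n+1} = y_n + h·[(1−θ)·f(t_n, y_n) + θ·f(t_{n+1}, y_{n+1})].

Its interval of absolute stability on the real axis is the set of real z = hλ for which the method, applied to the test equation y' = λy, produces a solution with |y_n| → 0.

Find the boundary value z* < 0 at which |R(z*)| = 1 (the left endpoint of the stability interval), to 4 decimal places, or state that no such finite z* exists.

z* = -12.0000.

Set f=λy, z=hλ:
  y_{n+1} = y_n + z·[7/12·y_n + 5/12·y_{n+1}] ⇒ (1 − 5/12z)y_{n+1} = (1 + 7/12z)y_n
  R(z) = (1 + 7/12z)/(1 − 5/12z).

Boundary: |R(x)|=1, x<0.
x=-1.78: |R|=0.0220
R=−1: 1+7/12x = −1+5/12x ⇒ -1/6x=2 ⇒ x=2/(-1/6)=-12.0000
Confirm numerically:
  x=-11.489: |R|=0.98528 <1
  x=-10.444: |R|=0.95154 <1
  x=-5.457: |R|=0.66690 <1
  x=-12.108: |R|=1.00298 >1
  x=-12.069: |R|=1.00191 >1
  x=-12.067: |R|=1.00185 >1
So |R|<1 on (-12.0000, 0).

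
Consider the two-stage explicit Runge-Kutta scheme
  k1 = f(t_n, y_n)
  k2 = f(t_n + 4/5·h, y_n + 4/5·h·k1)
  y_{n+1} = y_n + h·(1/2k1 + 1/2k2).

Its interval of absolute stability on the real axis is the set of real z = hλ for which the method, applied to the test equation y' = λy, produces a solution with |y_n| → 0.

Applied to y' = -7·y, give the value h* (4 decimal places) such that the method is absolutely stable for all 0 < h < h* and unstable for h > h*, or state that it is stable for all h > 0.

(-2.5000,0); λ=-7 ⇒ h* = (5/2)/7 = 0.3571.

Test eqn y'=λy, z=hλ:
  k1=λy_n ⇒ h·k1=z·y_n;  k2=λ(1+4/5z)y_n ⇒ h·k2=z(1+4/5z)y_n
  y_{n+1}/y_n = 1 + 1/2z + 1/2z(1+4/5z) = 1 + z + 2/5z²
  so R(z) = 1 + z + 2/5z².

Solve |R(x)|<1 on ℝ⁻.
x=-1.66: |R|=0.4422
R=1: x+2/5x²=0 ⇒ x=−5/2=-2.5000; min R=1−1/(4·2/5)=0.3750>−1
Confirm numerically:
  x=-2.232: |R|=0.76073 <1
  x=-1.964: |R|=0.57892 <1
  x=-1.357: |R|=0.37958 <1
  x=-3.074: |R|=1.70579 >1
  x=-2.718: |R|=1.23701 >1
So |R|<1 on (-2.5000, 0).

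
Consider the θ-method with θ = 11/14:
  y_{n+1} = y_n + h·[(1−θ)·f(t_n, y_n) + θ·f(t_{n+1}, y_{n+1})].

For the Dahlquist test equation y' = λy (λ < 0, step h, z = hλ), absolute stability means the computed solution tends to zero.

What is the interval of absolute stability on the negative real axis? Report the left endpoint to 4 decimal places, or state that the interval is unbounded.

(−∞, 0) — no finite endpoint.

Test eqn y'=λy, z=hλ:
  y_{n+1} = y_n + z·[3/14·y_n + 11/14·y_{n+1}] ⇒ (1 − 11/14z)y_{n+1} = (1 + 3/14z)y_n
  so R(z) = (1 + 3/14z)/(1 − 11/14z).

Need |R(x)|<1, x<0.
x=-1.59: |R|=0.2931
x=-2: |R|=0.2222
x=-10: |R|=0.1290
x=-100: |R|=0.2567
θ=11/14≥1/2 ⇒ |1+3/14x|<|1−11/14x| ∀x<0 ⇒ unbounded interval.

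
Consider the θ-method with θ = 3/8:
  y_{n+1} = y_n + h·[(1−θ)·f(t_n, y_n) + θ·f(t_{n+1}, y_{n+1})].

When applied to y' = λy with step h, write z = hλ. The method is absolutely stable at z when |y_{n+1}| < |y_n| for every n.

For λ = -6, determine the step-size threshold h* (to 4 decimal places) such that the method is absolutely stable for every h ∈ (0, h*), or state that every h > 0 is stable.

On y'=λy, z=hλ:
  y_{n+1} = y_n + z·[5/8·y_n + 3/8·y_{n+1}] ⇒ (1 − 3/8z)y_{n+1} = (1 + 5/8z)y_n
  so R(z) = (1 + 5/8z)/(1 − 3/8z).

Need |R(x)|<1, x<0.
x=-0.49: |R|=0.5861
R=−1: 1+5/8x = −1+3/8x ⇒ -1/4x=2 ⇒ x=2/(-1/4)=-8.0000
Confirm numerically:
  x=-7.726: |R|=0.98242 <1
  x=-5.323: |R|=0.77663 <1
  x=-4.616: |R|=0.69022 <1
  x=-8.447: |R|=1.02681 >1
  x=-8.326: |R|=1.01977 >1
  x=-8.130: |R|=1.00803 >1
Stable set (-8.0000, 0).

(-8.0000,0); λ=-6 ⇒ h* = (8)/6 = 1.3333.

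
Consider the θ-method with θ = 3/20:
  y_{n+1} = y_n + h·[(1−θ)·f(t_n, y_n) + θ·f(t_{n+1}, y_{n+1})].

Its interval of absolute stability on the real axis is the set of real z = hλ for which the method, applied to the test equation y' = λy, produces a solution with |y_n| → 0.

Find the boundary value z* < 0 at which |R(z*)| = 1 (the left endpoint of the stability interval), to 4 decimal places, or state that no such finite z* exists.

z* = -2.8571.

With y'=λy (z=hλ):
  y_{n+1} = y_n + z·[17/20·y_n + 3/20·y_{n+1}] ⇒ (1 − 3/20z)y_{n+1} = (1 + 17/20z)y_n
  R(z) = (1 + 17/20z)/(1 − 3/20z).

Solve |R(x)|<1 on ℝ⁻.
x=-1.34: |R|=0.1157
R=−1: 1+17/20x = −1+3/20x ⇒ -7/10x=2 ⇒ x=2/(-7/10)=-2.8571
Confirm numerically:
  x=-1.874: |R|=0.46281 <1
  x=-1.624: |R|=0.30589 <1
  x=-1.279: |R|=0.07312 <1
  x=-3.304: |R|=1.20915 >1
  x=-3.119: |R|=1.12488 >1
So |R|<1 on (-2.8571, 0).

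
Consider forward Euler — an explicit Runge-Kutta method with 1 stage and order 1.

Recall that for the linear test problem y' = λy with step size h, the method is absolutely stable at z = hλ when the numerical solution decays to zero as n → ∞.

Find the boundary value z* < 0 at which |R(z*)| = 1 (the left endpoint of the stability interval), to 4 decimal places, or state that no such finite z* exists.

z* = -2.0000.

On y'=λy, z=hλ:
  order 1, 1-stage ⇒ R(z)=1+z
  (e.g. R(-1.71)=-0.71000, |R|=0.71000)

Solve |R(x)|<1 on ℝ⁻.
x=-1.71: |R|=0.7100
|R(-1.42)|=0.4200 |R(-1.4)|=0.4000 |R(-0.87)|=0.1300
Bisect:
  x_lo=-2.8921 |R|=1.8921  x_hi=-0.3225 |R|=0.6775
  mid=-1.60729 |R|=0.60729 →hi
  mid=-2.24968 |R|=1.24968 →lo
  mid=-1.92849 |R|=0.92849 →hi
  mid=-2.08909 |R|=1.08909 →lo
  mid=-2.00879 |R|=1.00879 →lo
  mid=-1.96864 |R|=0.96864 →hi
  mid=-1.98871 |R|=0.98871 →hi
  mid=-1.99875 |R|=0.99875 →hi
  ...
  [-2.00000,-1.99985] ⇒ x*=-2.0000
Interval (-2.0000, 0).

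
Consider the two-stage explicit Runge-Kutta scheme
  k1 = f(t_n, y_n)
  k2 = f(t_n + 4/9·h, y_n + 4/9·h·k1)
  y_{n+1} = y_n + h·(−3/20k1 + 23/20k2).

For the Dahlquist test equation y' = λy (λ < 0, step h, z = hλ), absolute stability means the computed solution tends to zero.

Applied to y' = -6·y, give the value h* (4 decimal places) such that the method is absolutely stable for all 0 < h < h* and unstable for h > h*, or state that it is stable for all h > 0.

(-1.9565,0); λ=-6 ⇒ h* = (45/23)/6 = 0.3261.

Test eqn y'=λy, z=hλ:
  k1=λy_n ⇒ h·k1=z·y_n;  k2=λ(1+4/9z)y_n ⇒ h·k2=z(1+4/9z)y_n
  y_{n+1}/y_n = 1 − 3/20z + 23/20z(1+4/9z) = 1 + z + 23/45z²
  R(z) = 1 + z + 23/45z².

Need |R(x)|<1, x<0.
x=-0.43: |R|=0.6645
R=1: x+23/45x²=0 ⇒ x=−45/23=-1.9565; min R=1−1/(4·23/45)=0.5109>−1
Confirm numerically:
  x=-1.906: |R|=0.95078 <1
  x=-1.089: |R|=0.51714 <1
  x=-0.865: |R|=0.51743 <1
  x=-2.395: |R|=1.53675 >1
  x=-2.309: |R|=1.41598 >1
Stable set (-1.9565, 0).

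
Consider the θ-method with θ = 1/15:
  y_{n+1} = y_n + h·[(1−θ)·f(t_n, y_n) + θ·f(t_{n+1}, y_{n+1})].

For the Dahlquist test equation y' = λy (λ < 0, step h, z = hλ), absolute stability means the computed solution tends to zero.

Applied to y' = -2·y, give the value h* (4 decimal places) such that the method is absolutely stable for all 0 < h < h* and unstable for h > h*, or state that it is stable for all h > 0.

On y'=λy, z=hλ:
  y_{n+1} = y_n + z·[14/15·y_n + 1/15·y_{n+1}] ⇒ (1 − 1/15z)y_{n+1} = (1 + 14/15z)y_n
  Hence R(z) = (1 + 14/15z)/(1 − 1/15z).

Find x<0 with |R(x)|<1.
x=-0.47: |R|=0.5443
R=−1: 1+14/15x = −1+1/15x ⇒ -13/15x=2 ⇒ x=2/(-13/15)=-2.3077
Confirm numerically:
  x=-2.055: |R|=0.80739 <1
  x=-1.976: |R|=0.74599 <1
  x=-1.441: |R|=0.31470 <1
  x=-1.112: |R|=0.03525 <1
  x=-2.793: |R|=1.35458 >1
  x=-2.587: |R|=1.20646 >1
Interval (-2.3077, 0).

(-2.3077,0); λ=-2 ⇒ h* = (30/13)/2 = 1.1538.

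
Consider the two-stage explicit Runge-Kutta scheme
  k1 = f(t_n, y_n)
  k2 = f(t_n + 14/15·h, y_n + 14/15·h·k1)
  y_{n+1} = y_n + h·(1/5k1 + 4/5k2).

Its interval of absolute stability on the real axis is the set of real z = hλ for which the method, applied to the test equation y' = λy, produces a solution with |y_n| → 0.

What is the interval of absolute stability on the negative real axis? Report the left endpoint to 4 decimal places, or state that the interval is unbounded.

z∈(-1.3393,0).

Set f=λy, z=hλ:
  k1=λy_n ⇒ h·k1=z·y_n;  k2=λ(1+14/15z)y_n ⇒ h·k2=z(1+14/15z)y_n
  y_{n+1}/y_n = 1 + 1/5z + 4/5z(1+14/15z) = 1 + z + 56/75z²
  Hence R(z) = 1 + z + 56/75z².

Solve |R(x)|<1 on ℝ⁻.
x=-1.62: |R|=1.3396
R=1: x+56/75x²=0 ⇒ x=−75/56=-1.3393; min R=1−1/(4·56/75)=0.6652>−1
Confirm numerically:
  x=-1.261: |R|=0.92629 <1
  x=-0.962: |R|=0.72900 <1
  x=-0.867: |R|=0.69426 <1
  x=-1.728: |R|=1.50153 >1
  x=-1.678: |R|=1.42438 >1
  x=-1.592: |R|=1.30040 >1
So |R|<1 on (-1.3393, 0).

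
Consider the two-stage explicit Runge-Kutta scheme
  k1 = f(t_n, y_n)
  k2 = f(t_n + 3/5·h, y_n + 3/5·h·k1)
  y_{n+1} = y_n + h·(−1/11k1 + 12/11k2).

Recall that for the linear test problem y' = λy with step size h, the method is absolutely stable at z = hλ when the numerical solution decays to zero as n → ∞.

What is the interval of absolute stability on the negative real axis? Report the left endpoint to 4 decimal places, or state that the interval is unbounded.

Test eqn y'=λy, z=hλ:
  k1=λy_n ⇒ h·k1=z·y_n;  k2=λ(1+3/5z)y_n ⇒ h·k2=z(1+3/5z)y_n
  y_{n+1}/y_n = 1 − 1/11z + 12/11z(1+3/5z) = 1 + z + 36/55z²
  ⇒ R(z) = 1 + z + 36/55z².

Boundary: |R(x)|=1, x<0.
x=-0.41: |R|=0.7000
R=1: x+36/55x²=0 ⇒ x=−55/36=-1.5278; min R=1−1/(4·36/55)=0.6181>−1
Confirm numerically:
  x=-1.375: |R|=0.86250 <1
  x=-0.689: |R|=0.62173 <1
  x=-0.613: |R|=0.63296 <1
  x=-1.762: |R|=1.27013 >1
  x=-1.592: |R|=1.06692 >1
Stable set (-1.5278, 0).

z∈(-1.5278,0).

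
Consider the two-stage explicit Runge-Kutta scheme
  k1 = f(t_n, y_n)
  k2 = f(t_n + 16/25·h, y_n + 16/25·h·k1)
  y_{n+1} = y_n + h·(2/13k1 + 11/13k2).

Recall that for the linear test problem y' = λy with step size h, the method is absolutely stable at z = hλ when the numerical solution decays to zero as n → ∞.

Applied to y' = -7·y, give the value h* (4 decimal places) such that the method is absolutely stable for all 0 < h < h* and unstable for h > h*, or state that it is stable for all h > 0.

Set f=λy, z=hλ:
  k1=λy_n ⇒ h·k1=z·y_n;  k2=λ(1+16/25z)y_n ⇒ h·k2=z(1+16/25z)y_n
  y_{n+1}/y_n = 1 + 2/13z + 11/13z(1+16/25z) = 1 + z + 176/325z²
  Hence R(z) = 1 + z + 176/325z².

Need |R(x)|<1, x<0.
x=-1.48: |R|=0.7062
R=1: x+176/325x²=0 ⇒ x=−325/176=-1.8466; min R=1−1/(4·176/325)=0.5384>−1
Confirm numerically:
  x=-1.063: |R|=0.54892 <1
  x=-1.055: |R|=0.54775 <1
  x=-0.788: |R|=0.54827 <1
  x=-2.322: |R|=1.59780 >1
  x=-2.279: |R|=1.53366 >1
Stable set (-1.8466, 0).

(-1.8466,0); λ=-7 ⇒ h* = (325/176)/7 = 0.2638.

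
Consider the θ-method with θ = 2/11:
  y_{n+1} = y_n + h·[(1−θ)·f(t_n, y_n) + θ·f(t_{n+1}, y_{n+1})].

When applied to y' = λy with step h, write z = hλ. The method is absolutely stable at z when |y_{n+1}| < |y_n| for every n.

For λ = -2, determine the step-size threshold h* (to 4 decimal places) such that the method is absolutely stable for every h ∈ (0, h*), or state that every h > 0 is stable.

On y'=λy, z=hλ:
  y_{n+1} = y_n + z·[9/11·y_n + 2/11·y_{n+1}] ⇒ (1 − 2/11z)y_{n+1} = (1 + 9/11z)y_n
  so R(z) = (1 + 9/11z)/(1 − 2/11z).

Need |R(x)|<1, x<0.
x=-1.65: |R|=0.2692
R=−1: 1+9/11x = −1+2/11x ⇒ -7/11x=2 ⇒ x=2/(-7/11)=-3.1429
Confirm numerically:
  x=-3.083: |R|=0.97559 <1
  x=-2.872: |R|=0.88677 <1
  x=-2.010: |R|=0.47204 <1
  x=-3.378: |R|=1.09270 >1
  x=-3.365: |R|=1.08770 >1
  x=-3.277: |R|=1.05349 >1
Interval (-3.1429, 0).

(-3.1429,0); λ=-2 ⇒ h* = (22/7)/2 = 1.5714.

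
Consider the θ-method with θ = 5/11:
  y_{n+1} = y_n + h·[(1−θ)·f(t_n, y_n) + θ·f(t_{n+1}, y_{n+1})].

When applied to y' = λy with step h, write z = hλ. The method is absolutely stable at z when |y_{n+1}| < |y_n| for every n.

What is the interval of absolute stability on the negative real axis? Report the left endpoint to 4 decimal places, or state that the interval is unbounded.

On y'=λy, z=hλ:
  y_{n+1} = y_n + z·[6/11·y_n + 5/11·y_{n+1}] ⇒ (1 − 5/11z)y_{n+1} = (1 + 6/11z)y_n
  R(z) = (1 + 6/11z)/(1 − 5/11z).

Find x<0 with |R(x)|<1.
x=-0.44: |R|=0.6333
R=−1: 1+6/11x = −1+5/11x ⇒ -1/11x=2 ⇒ x=2/(-1/11)=-22.0000
Confirm numerically:
  x=-21.486: |R|=0.99566 <1
  x=-20.227: |R|=0.98419 <1
  x=-8.955: |R|=0.76611 <1
  x=-22.528: |R|=1.00427 >1
  x=-22.463: |R|=1.00375 >1
  x=-22.243: |R|=1.00199 >1
Stable set (-22.0000, 0).

z∈(-22.0000,0).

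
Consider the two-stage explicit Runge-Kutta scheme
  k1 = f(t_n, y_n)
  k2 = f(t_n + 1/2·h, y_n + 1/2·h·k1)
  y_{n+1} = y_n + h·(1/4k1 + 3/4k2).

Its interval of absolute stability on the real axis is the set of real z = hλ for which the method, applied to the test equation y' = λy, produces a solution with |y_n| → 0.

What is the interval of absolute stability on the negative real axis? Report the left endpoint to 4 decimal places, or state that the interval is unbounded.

With y'=λy (z=hλ):
  k1=λy_n ⇒ h·k1=z·y_n;  k2=λ(1+1/2z)y_n ⇒ h·k2=z(1+1/2z)y_n
  y_{n+1}/y_n = 1 + 1/4z + 3/4z(1+1/2z) = 1 + z + 3/8z²
  R(z) = 1 + z + 3/8z².

Find x<0 with |R(x)|<1.
x=-1.69: |R|=0.3810
R=1: x+3/8x²=0 ⇒ x=−8/3=-2.6667; min R=1−1/(4·3/8)=0.3333>−1
Confirm numerically:
  x=-1.825: |R|=0.42398 <1
  x=-1.512: |R|=0.34530 <1
  x=-1.135: |R|=0.34808 <1
  x=-1.128: |R|=0.34914 <1
  x=-3.112: |R|=1.51970 >1
  x=-3.070: |R|=1.46434 >1
  x=-2.795: |R|=1.13451 >1
So |R|<1 on (-2.6667, 0).

z∈(-2.6667,0).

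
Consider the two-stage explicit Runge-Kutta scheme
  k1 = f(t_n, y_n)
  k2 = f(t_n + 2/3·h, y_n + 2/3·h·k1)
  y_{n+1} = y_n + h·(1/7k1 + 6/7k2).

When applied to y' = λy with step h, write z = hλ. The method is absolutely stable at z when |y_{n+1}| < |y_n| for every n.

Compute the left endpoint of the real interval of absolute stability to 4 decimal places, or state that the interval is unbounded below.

left endpoint -1.7500.

On y'=λy, z=hλ:
  k1=λy_n ⇒ h·k1=z·y_n;  k2=λ(1+2/3z)y_n ⇒ h·k2=z(1+2/3z)y_n
  y_{n+1}/y_n = 1 + 1/7z + 6/7z(1+2/3z) = 1 + z + 4/7z²
  Hence R(z) = 1 + z + 4/7z².

Need |R(x)|<1, x<0.
x=-1.2: |R|=0.6229
R=1: x+4/7x²=0 ⇒ x=−7/4=-1.7500; min R=1−1/(4·4/7)=0.5625>−1
Confirm numerically:
  x=-1.522: |R|=0.80171 <1
  x=-1.410: |R|=0.72606 <1
  x=-1.267: |R|=0.65031 <1
  x=-0.883: |R|=0.56254 <1
  x=-2.131: |R|=1.46395 >1
  x=-1.850: |R|=1.10571 >1
So |R|<1 on (-1.7500, 0).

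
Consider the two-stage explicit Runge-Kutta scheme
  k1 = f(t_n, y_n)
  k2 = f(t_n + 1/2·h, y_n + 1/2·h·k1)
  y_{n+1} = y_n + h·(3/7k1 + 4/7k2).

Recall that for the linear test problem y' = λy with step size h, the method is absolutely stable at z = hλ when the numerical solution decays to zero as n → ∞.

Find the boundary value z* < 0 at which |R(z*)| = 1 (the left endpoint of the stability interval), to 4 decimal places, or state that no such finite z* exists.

left endpoint -3.5000.

Set f=λy, z=hλ:
  k1=λy_n ⇒ h·k1=z·y_n;  k2=λ(1+1/2z)y_n ⇒ h·k2=z(1+1/2z)y_n
  y_{n+1}/y_n = 1 + 3/7z + 4/7z(1+1/2z) = 1 + z + 2/7z²
  Hence R(z) = 1 + z + 2/7z².

Find x<0 with |R(x)|<1.
x=-0.36: |R|=0.6770
R=1: x+2/7x²=0 ⇒ x=−7/2=-3.5000; min R=1−1/(4·2/7)=0.1250>−1
Confirm numerically:
  x=-3.368: |R|=0.87298 <1
  x=-3.237: |R|=0.75676 <1
  x=-2.509: |R|=0.28959 <1
  x=-1.521: |R|=0.13998 <1
  x=-4.097: |R|=1.69883 >1
  x=-3.974: |R|=1.53819 >1
Interval (-3.5000, 0).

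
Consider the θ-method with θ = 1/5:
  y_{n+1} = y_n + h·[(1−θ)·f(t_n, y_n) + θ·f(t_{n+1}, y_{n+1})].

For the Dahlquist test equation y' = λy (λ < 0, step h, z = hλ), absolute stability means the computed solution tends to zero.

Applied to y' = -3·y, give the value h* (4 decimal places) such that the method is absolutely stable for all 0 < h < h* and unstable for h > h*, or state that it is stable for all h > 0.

(-3.3333,0); λ=-3 ⇒ h* = (10/3)/3 = 1.1111.

On y'=λy, z=hλ:
  y_{n+1} = y_n + z·[4/5·y_n + 1/5·y_{n+1}] ⇒ (1 − 1/5z)y_{n+1} = (1 + 4/5z)y_n
  R(z) = (1 + 4/5z)/(1 − 1/5z).

Boundary: |R(x)|=1, x<0.
x=-0.66: |R|=0.4170
R=−1: 1+4/5x = −1+1/5x ⇒ -3/5x=2 ⇒ x=2/(-3/5)=-3.3333
Confirm numerically:
  x=-3.242: |R|=0.96676 <1
  x=-3.148: |R|=0.93176 <1
  x=-2.663: |R|=0.73757 <1
  x=-1.871: |R|=0.36152 <1
  x=-3.733: |R|=1.13730 >1
  x=-3.533: |R|=1.07020 >1
  x=-3.466: |R|=1.04701 >1
So |R|<1 on (-3.3333, 0).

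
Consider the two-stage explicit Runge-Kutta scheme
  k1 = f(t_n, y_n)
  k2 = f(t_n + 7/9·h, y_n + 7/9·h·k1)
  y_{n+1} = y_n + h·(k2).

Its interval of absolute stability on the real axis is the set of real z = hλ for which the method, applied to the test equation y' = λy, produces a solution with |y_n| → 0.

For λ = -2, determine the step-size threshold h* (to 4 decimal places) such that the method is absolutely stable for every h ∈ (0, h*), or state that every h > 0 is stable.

Set f=λy, z=hλ:
  k1=λy_n ⇒ h·k1=z·y_n;  k2=λ(1+7/9z)y_n ⇒ h·k2=z(1+7/9z)y_n
  y_{n+1}/y_n = 1 + z(1+7/9z) = 1 + z + 7/9z²
  so R(z) = 1 + z + 7/9z².

Need |R(x)|<1, x<0.
x=-1.27: |R|=0.9845
R=1: x+7/9x²=0 ⇒ x=−9/7=-1.2857; min R=1−1/(4·7/9)=0.6786>−1
Confirm numerically:
  x=-1.223: |R|=0.94034 <1
  x=-1.124: |R|=0.85863 <1
  x=-1.091: |R|=0.83477 <1
  x=-0.540: |R|=0.68680 <1
  x=-1.786: |R|=1.69495 >1
  x=-1.665: |R|=1.49118 >1
Stable set (-1.2857, 0).

(-1.2857,0); λ=-2 ⇒ h* = (9/7)/2 = 0.6429.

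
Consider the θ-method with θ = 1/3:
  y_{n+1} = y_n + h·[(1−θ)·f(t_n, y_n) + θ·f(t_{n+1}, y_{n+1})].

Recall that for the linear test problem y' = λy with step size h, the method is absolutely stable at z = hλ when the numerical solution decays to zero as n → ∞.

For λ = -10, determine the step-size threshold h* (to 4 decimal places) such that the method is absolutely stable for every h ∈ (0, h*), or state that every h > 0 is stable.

Test eqn y'=λy, z=hλ:
  y_{n+1} = y_n + z·[2/3·y_n + 1/3·y_{n+1}] ⇒ (1 − 1/3z)y_{n+1} = (1 + 2/3z)y_n
  R(z) = (1 + 2/3z)/(1 − 1/3z).

Boundary: |R(x)|=1, x<0.
x=-1.24: |R|=0.1226
R=−1: 1+2/3x = −1+1/3x ⇒ -1/3x=2 ⇒ x=2/(-1/3)=-6.0000
Confirm numerically:
  x=-4.619: |R|=0.81874 <1
  x=-2.853: |R|=0.46233 <1
  x=-2.849: |R|=0.46128 <1
  x=-2.703: |R|=0.42188 <1
  x=-6.551: |R|=1.05769 >1
  x=-6.550: |R|=1.05759 >1
  x=-6.243: |R|=1.02629 >1
Interval (-6.0000, 0).

(-6.0000,0); λ=-10 ⇒ h* = (6)/10 = 0.6000.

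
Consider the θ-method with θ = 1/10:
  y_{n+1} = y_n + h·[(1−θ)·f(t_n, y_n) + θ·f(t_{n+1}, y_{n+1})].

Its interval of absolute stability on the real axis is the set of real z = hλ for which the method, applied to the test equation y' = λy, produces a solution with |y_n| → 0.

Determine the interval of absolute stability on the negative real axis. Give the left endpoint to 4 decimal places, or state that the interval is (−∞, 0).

On y'=λy, z=hλ:
  y_{n+1} = y_n + z·[9/10·y_n + 1/10·y_{n+1}] ⇒ (1 − 1/10z)y_{n+1} = (1 + 9/10z)y_n
  ⇒ R(z) = (1 + 9/10z)/(1 − 1/10z).

Need |R(x)|<1, x<0.
x=-1.06: |R|=0.0416
R=−1: 1+9/10x = −1+1/10x ⇒ -4/5x=2 ⇒ x=2/(-4/5)=-2.5000
Confirm numerically:
  x=-2.460: |R|=0.97432 <1
  x=-2.456: |R|=0.97174 <1
  x=-1.214: |R|=0.08258 <1
  x=-2.943: |R|=1.27382 >1
  x=-2.842: |R|=1.21305 >1
  x=-2.839: |R|=1.21123 >1
Interval (-2.5000, 0).

(-2.5000, 0).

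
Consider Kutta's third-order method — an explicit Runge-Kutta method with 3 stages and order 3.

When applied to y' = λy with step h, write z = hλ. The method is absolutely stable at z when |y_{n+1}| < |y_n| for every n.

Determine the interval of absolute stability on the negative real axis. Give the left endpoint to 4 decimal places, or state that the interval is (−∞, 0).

On y'=λy, z=hλ:
  order 3, 3-stage ⇒ R(z)=1+z+z^2/2+z^3/6
  (e.g. R(-0.31)=0.73308, |R|=0.73308)

Boundary: |R(x)|=1, x<0.
x=-0.31: |R|=0.7331
|R(-2.54)|=1.0454 |R(-2.11)|=0.4496 |R(-1.06)|=0.3033
Bisect:
  x_lo=-3.0781 |R|=2.2015  x_hi=-0.0522 |R|=0.9491
  mid=-1.56517 |R|=0.02066 →hi
  mid=-2.32166 |R|=0.71227 →hi
  mid=-2.69990 |R|=1.33531 →lo
  mid=-2.51078 |R|=0.99677 →hi
  mid=-2.60534 |R|=1.15886 →lo
  mid=-2.55806 |R|=1.07607 →lo
  mid=-2.53442 |R|=1.03599 →lo
  ...
  [-2.51281,-2.51262] ⇒ x*=-2.5127
Interval (-2.5127, 0).

(-2.5127, 0).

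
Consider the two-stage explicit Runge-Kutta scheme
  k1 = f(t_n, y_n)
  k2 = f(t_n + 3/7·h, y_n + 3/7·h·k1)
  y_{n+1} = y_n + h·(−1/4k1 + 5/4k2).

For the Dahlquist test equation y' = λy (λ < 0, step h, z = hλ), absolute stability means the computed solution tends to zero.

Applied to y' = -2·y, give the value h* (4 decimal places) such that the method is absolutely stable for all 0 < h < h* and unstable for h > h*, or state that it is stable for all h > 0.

(-1.8667,0); λ=-2 ⇒ h* = (28/15)/2 = 0.9333.

On y'=λy, z=hλ:
  k1=λy_n ⇒ h·k1=z·y_n;  k2=λ(1+3/7z)y_n ⇒ h·k2=z(1+3/7z)y_n
  y_{n+1}/y_n = 1 − 1/4z + 5/4z(1+3/7z) = 1 + z + 15/28z²
  R(z) = 1 + z + 15/28z².

Find x<0 with |R(x)|<1.
x=-1.15: |R|=0.5585
R=1: x+15/28x²=0 ⇒ x=−28/15=-1.8667; min R=1−1/(4·15/28)=0.5333>−1
Confirm numerically:
  x=-1.680: |R|=0.83200 <1
  x=-1.655: |R|=0.81233 <1
  x=-1.443: |R|=0.67249 <1
  x=-2.171: |R|=1.35395 >1
  x=-2.104: |R|=1.26751 >1
Stable set (-1.8667, 0).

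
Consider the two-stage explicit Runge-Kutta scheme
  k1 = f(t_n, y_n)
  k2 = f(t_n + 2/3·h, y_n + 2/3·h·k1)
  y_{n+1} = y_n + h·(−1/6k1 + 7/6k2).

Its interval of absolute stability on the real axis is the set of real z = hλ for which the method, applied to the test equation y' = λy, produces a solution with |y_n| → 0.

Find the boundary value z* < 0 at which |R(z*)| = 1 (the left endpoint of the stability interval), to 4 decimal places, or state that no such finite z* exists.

z* = -1.2857.

Set f=λy, z=hλ:
  k1=λy_n ⇒ h·k1=z·y_n;  k2=λ(1+2/3z)y_n ⇒ h·k2=z(1+2/3z)y_n
  y_{n+1}/y_n = 1 − 1/6z + 7/6z(1+2/3z) = 1 + z + 7/9z²
  so R(z) = 1 + z + 7/9z².

Find x<0 with |R(x)|<1.
x=-1.23: |R|=0.9467
R=1: x+7/9x²=0 ⇒ x=−9/7=-1.2857; min R=1−1/(4·7/9)=0.6786>−1
Confirm numerically:
  x=-1.000: |R|=0.77778 <1
  x=-0.890: |R|=0.72608 <1
  x=-0.831: |R|=0.70610 <1
  x=-1.784: |R|=1.69140 >1
  x=-1.377: |R|=1.09777 >1
Interval (-1.2857, 0).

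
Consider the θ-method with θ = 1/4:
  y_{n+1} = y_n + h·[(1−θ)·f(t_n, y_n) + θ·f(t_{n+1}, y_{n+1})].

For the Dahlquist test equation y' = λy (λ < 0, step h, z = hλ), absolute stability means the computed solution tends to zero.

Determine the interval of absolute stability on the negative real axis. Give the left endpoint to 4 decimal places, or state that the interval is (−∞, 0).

z∈(-4.0000,0).

With y'=λy (z=hλ):
  y_{n+1} = y_n + z·[3/4·y_n + 1/4·y_{n+1}] ⇒ (1 − 1/4z)y_{n+1} = (1 + 3/4z)y_n
  so R(z) = (1 + 3/4z)/(1 − 1/4z).

Need |R(x)|<1, x<0.
x=-1.62: |R|=0.1530
R=−1: 1+3/4x = −1+1/4x ⇒ -1/2x=2 ⇒ x=2/(-1/2)=-4.0000
Confirm numerically:
  x=-3.332: |R|=0.81779 <1
  x=-3.113: |R|=0.75060 <1
  x=-2.752: |R|=0.63033 <1
  x=-4.222: |R|=1.05400 >1
  x=-4.169: |R|=1.04138 >1
  x=-4.062: |R|=1.01538 >1
So |R|<1 on (-4.0000, 0).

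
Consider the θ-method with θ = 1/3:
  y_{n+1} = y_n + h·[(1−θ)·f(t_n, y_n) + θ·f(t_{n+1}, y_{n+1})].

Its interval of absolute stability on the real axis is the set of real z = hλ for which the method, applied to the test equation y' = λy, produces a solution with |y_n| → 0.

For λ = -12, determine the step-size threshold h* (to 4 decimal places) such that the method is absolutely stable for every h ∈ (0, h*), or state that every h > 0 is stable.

Test eqn y'=λy, z=hλ:
  y_{n+1} = y_n + z·[2/3·y_n + 1/3·y_{n+1}] ⇒ (1 − 1/3z)y_{n+1} = (1 + 2/3z)y_n
  Hence R(z) = (1 + 2/3z)/(1 − 1/3z).

Boundary: |R(x)|=1, x<0.
x=-0.67: |R|=0.4523
R=−1: 1+2/3x = −1+1/3x ⇒ -1/3x=2 ⇒ x=2/(-1/3)=-6.0000
Confirm numerically:
  x=-5.170: |R|=0.89841 <1
  x=-4.278: |R|=0.76340 <1
  x=-3.538: |R|=0.62343 <1
  x=-2.817: |R|=0.45281 <1
  x=-6.595: |R|=1.06201 >1
  x=-6.271: |R|=1.02923 >1
So |R|<1 on (-6.0000, 0).

(-6.0000,0); λ=-12 ⇒ h* = (6)/12 = 0.5000.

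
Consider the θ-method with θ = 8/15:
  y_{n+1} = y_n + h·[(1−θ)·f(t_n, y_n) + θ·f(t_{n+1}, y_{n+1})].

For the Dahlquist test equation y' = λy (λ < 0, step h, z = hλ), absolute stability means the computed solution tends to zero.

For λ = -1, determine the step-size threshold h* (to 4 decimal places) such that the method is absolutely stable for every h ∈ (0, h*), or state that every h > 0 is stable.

Set f=λy, z=hλ:
  y_{n+1} = y_n + z·[7/15·y_n + 8/15·y_{n+1}] ⇒ (1 − 8/15z)y_{n+1} = (1 + 7/15z)y_n
  R(z) = (1 + 7/15z)/(1 − 8/15z).

Boundary: |R(x)|=1, x<0.
x=-1.39: |R|=0.2018
x=-2: |R|=0.0323
x=-10: |R|=0.5789
x=-100: |R|=0.8405
θ=8/15≥1/2 ⇒ |1+7/15x|<|1−8/15x| ∀x<0 ⇒ stable on all of ℝ⁻.

interval (−∞, 0). Any h>0 works for λ=-1.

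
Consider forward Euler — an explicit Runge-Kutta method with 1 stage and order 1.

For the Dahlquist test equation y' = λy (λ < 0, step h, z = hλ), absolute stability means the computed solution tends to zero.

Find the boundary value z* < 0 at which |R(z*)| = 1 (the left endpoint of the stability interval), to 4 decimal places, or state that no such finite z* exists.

z* = -2.0000.

With y'=λy (z=hλ):
  order 1, 1-stage ⇒ R(z)=1+z
  (e.g. R(-1.74)=-0.74000, |R|=0.74000)

Solve |R(x)|<1 on ℝ⁻.
x=-1.74: |R|=0.7400
|R(-1.97)|=0.9700 |R(-1.85)|=0.8500 |R(-0.82)|=0.1800
Bisect:
  x_lo=-2.5692 |R|=1.5692  x_hi=-0.2823 |R|=0.7177
  mid=-1.42573 |R|=0.42573 →hi
  mid=-1.99746 |R|=0.99746 →hi
  mid=-2.28333 |R|=1.28333 →lo
  mid=-2.14039 |R|=1.14039 →lo
  mid=-2.06893 |R|=1.06893 →lo
  mid=-2.03319 |R|=1.03319 →lo
  mid=-2.01533 |R|=1.01533 →lo
  ...
  [-2.00011,-1.99997] ⇒ x*=-2.0000
Interval (-2.0000, 0).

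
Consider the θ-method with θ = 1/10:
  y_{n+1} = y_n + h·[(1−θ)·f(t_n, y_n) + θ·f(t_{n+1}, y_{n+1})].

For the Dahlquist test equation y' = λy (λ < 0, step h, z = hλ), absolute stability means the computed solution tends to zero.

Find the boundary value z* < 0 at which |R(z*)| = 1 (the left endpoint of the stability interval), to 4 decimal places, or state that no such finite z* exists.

With y'=λy (z=hλ):
  y_{n+1} = y_n + z·[9/10·y_n + 1/10·y_{n+1}] ⇒ (1 − 1/10z)y_{n+1} = (1 + 9/10z)y_n
  Hence R(z) = (1 + 9/10z)/(1 − 1/10z).

Boundary: |R(x)|=1, x<0.
x=-1.15: |R|=0.0314
R=−1: 1+9/10x = −1+1/10x ⇒ -4/5x=2 ⇒ x=2/(-4/5)=-2.5000
Confirm numerically:
  x=-2.479: |R|=0.98654 <1
  x=-2.251: |R|=0.83740 <1
  x=-1.962: |R|=0.64019 <1
  x=-1.830: |R|=0.54691 <1
  x=-2.883: |R|=1.23783 >1
  x=-2.609: |R|=1.06916 >1
Stable set (-2.5000, 0).

z* = -2.5000.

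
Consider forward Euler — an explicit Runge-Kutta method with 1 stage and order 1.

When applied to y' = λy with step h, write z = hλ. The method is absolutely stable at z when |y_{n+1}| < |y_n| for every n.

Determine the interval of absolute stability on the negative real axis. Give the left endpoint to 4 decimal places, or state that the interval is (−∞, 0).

Test eqn y'=λy, z=hλ:
  order 1, 1-stage ⇒ R(z)=1+z
  (e.g. R(-1.4)=-0.40000, |R|=0.40000)

Need |R(x)|<1, x<0.
x=-1.4: |R|=0.4000
|R(-2.02)|=1.0200 |R(-0.88)|=0.1200 |R(-0.83)|=0.1700
Bisect:
  x_lo=-2.4064 |R|=1.4064  x_hi=-0.1231 |R|=0.8769
  mid=-1.26474 |R|=0.26474 →hi
  mid=-1.83555 |R|=0.83555 →hi
  mid=-2.12095 |R|=1.12095 →lo
  mid=-1.97825 |R|=0.97825 →hi
  mid=-2.04960 |R|=1.04960 →lo
  mid=-2.01392 |R|=1.01392 →lo
  mid=-1.99609 |R|=0.99609 →hi
  mid=-2.00500 |R|=1.00500 →lo
  ...
  [-2.00013,-1.99999] ⇒ x*=-2.0000
So |R|<1 on (-2.0000, 0).

z∈(-2.0000,0).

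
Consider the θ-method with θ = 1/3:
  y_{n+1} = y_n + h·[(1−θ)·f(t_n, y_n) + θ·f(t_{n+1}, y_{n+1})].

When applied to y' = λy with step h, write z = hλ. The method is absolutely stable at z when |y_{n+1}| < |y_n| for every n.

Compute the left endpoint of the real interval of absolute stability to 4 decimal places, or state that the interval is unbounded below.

z* = -6.0000.

Test eqn y'=λy, z=hλ:
  y_{n+1} = y_n + z·[2/3·y_n + 1/3·y_{n+1}] ⇒ (1 − 1/3z)y_{n+1} = (1 + 2/3z)y_n
  ⇒ R(z) = (1 + 2/3z)/(1 − 1/3z).

Solve |R(x)|<1 on ℝ⁻.
x=-0.88: |R|=0.3196
R=−1: 1+2/3x = −1+1/3x ⇒ -1/3x=2 ⇒ x=2/(-1/3)=-6.0000
Confirm numerically:
  x=-5.154: |R|=0.89625 <1
  x=-2.925: |R|=0.48101 <1
  x=-2.588: |R|=0.38941 <1
  x=-6.550: |R|=1.05759 >1
  x=-6.403: |R|=1.04286 >1
  x=-6.384: |R|=1.04092 >1
So |R|<1 on (-6.0000, 0).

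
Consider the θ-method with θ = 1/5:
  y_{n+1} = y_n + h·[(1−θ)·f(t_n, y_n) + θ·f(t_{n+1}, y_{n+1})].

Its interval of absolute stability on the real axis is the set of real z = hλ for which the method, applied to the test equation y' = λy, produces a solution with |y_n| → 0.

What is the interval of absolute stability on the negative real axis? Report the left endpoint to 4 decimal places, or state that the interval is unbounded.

(-3.3333, 0).

With y'=λy (z=hλ):
  y_{n+1} = y_n + z·[4/5·y_n + 1/5·y_{n+1}] ⇒ (1 − 1/5z)y_{n+1} = (1 + 4/5z)y_n
  Hence R(z) = (1 + 4/5z)/(1 − 1/5z).

Need |R(x)|<1, x<0.
x=-1.2: |R|=0.0323
R=−1: 1+4/5x = −1+1/5x ⇒ -3/5x=2 ⇒ x=2/(-3/5)=-3.3333
Confirm numerically:
  x=-2.976: |R|=0.86560 <1
  x=-1.492: |R|=0.14911 <1
  x=-1.485: |R|=0.14495 <1
  x=-1.427: |R|=0.11016 <1
  x=-3.763: |R|=1.14710 >1
  x=-3.550: |R|=1.07602 >1
Stable set (-3.3333, 0).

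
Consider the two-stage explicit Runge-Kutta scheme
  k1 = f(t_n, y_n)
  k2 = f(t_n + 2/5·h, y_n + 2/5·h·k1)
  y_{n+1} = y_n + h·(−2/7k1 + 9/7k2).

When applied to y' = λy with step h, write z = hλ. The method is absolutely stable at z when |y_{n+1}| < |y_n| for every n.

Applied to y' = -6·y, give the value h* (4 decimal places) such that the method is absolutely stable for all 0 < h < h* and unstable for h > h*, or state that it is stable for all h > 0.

(-1.9444,0); λ=-6 ⇒ h* = (35/18)/6 = 0.3241.

Test eqn y'=λy, z=hλ:
  k1=λy_n ⇒ h·k1=z·y_n;  k2=λ(1+2/5z)y_n ⇒ h·k2=z(1+2/5z)y_n
  y_{n+1}/y_n = 1 − 2/7z + 9/7z(1+2/5z) = 1 + z + 18/35z²
  ⇒ R(z) = 1 + z + 18/35z².

Boundary: |R(x)|=1, x<0.
x=-0.42: |R|=0.6707
R=1: x+18/35x²=0 ⇒ x=−35/18=-1.9444; min R=1−1/(4·18/35)=0.5139>−1
Confirm numerically:
  x=-1.736: |R|=0.81390 <1
  x=-1.056: |R|=0.51750 <1
  x=-0.859: |R|=0.52048 <1
  x=-0.799: |R|=0.52932 <1
  x=-2.540: |R|=1.77797 >1
  x=-2.278: |R|=1.39077 >1
Stable set (-1.9444, 0).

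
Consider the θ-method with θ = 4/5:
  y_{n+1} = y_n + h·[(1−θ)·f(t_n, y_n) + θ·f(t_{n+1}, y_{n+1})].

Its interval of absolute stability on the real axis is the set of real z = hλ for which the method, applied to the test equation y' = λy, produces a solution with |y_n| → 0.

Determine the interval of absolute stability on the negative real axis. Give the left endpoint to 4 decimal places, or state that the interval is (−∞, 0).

Test eqn y'=λy, z=hλ:
  y_{n+1} = y_n + z·[1/5·y_n + 4/5·y_{n+1}] ⇒ (1 − 4/5z)y_{n+1} = (1 + 1/5z)y_n
  so R(z) = (1 + 1/5z)/(1 − 4/5z).

Need |R(x)|<1, x<0.
x=-0.81: |R|=0.5085
x=-2: |R|=0.2308
x=-10: |R|=0.1111
x=-100: |R|=0.2346
θ=4/5≥1/2 ⇒ |1+1/5x|<|1−4/5x| ∀x<0 ⇒ stable on all of ℝ⁻.

(−∞, 0) — no finite endpoint.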